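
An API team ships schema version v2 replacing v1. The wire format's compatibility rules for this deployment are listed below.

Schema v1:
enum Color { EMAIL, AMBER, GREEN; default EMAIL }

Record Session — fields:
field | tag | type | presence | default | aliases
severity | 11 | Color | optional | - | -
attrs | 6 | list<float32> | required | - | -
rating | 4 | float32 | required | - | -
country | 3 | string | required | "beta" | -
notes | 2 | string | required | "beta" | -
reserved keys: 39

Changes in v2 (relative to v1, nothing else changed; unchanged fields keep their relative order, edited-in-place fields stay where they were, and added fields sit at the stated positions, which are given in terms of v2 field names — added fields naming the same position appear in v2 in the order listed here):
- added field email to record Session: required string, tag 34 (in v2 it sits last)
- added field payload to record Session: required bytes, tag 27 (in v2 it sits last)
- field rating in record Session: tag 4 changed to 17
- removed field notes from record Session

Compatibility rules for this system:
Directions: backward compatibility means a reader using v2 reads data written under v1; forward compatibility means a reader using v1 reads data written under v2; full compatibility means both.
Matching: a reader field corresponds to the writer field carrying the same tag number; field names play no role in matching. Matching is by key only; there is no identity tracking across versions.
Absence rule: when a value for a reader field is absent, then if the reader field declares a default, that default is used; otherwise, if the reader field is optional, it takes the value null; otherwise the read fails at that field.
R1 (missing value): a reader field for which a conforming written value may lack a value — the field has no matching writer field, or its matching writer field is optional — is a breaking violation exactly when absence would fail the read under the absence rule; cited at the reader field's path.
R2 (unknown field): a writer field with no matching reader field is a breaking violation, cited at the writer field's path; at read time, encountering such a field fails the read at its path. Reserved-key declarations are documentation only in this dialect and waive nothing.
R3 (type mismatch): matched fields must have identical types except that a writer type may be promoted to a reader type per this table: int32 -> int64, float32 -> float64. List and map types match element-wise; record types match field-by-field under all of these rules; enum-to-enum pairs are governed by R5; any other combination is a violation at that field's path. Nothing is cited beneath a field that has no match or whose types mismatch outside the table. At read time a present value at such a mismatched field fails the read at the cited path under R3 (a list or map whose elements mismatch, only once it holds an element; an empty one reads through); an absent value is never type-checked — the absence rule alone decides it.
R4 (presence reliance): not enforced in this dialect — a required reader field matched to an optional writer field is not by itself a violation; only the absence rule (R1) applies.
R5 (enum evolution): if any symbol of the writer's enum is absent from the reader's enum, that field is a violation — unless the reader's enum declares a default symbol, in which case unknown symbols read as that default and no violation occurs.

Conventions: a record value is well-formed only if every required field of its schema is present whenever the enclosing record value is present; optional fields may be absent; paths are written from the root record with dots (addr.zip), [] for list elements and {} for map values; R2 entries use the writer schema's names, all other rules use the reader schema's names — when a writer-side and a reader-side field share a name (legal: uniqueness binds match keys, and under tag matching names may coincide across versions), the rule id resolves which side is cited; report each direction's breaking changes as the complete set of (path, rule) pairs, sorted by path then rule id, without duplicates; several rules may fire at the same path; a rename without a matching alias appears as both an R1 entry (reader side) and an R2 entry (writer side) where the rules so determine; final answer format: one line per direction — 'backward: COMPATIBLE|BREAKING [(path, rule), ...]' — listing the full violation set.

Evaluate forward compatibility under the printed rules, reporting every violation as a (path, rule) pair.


arrows below run writer -> reader for Session
forward on Session — v1 reading data written by v2:
  writer optional, Color -> Color: reader severity maps from writer severity
  writer required, list<float32> -> list<float32>: reader attrs maps from writer attrs
  no writer field matches reader rating
  writer required, string -> string: reader country maps from writer country
  no writer field matches reader notes
  leftover writer field: rating
  leftover writer field: email
  leftover writer field: payload
  R2 fires at email
  R2 fires at payload
  R1 fires at rating
  R2 fires at rating
  forward on Session therefore BREAKING (4)
remaining Session differences; none change what is asked:
  removed field notes from record Session -> its effect on Session is confined to the backward direction, not asked

forward: BREAKING [(email, R2), (payload, R2), (rating, R1), (rating, R2)]


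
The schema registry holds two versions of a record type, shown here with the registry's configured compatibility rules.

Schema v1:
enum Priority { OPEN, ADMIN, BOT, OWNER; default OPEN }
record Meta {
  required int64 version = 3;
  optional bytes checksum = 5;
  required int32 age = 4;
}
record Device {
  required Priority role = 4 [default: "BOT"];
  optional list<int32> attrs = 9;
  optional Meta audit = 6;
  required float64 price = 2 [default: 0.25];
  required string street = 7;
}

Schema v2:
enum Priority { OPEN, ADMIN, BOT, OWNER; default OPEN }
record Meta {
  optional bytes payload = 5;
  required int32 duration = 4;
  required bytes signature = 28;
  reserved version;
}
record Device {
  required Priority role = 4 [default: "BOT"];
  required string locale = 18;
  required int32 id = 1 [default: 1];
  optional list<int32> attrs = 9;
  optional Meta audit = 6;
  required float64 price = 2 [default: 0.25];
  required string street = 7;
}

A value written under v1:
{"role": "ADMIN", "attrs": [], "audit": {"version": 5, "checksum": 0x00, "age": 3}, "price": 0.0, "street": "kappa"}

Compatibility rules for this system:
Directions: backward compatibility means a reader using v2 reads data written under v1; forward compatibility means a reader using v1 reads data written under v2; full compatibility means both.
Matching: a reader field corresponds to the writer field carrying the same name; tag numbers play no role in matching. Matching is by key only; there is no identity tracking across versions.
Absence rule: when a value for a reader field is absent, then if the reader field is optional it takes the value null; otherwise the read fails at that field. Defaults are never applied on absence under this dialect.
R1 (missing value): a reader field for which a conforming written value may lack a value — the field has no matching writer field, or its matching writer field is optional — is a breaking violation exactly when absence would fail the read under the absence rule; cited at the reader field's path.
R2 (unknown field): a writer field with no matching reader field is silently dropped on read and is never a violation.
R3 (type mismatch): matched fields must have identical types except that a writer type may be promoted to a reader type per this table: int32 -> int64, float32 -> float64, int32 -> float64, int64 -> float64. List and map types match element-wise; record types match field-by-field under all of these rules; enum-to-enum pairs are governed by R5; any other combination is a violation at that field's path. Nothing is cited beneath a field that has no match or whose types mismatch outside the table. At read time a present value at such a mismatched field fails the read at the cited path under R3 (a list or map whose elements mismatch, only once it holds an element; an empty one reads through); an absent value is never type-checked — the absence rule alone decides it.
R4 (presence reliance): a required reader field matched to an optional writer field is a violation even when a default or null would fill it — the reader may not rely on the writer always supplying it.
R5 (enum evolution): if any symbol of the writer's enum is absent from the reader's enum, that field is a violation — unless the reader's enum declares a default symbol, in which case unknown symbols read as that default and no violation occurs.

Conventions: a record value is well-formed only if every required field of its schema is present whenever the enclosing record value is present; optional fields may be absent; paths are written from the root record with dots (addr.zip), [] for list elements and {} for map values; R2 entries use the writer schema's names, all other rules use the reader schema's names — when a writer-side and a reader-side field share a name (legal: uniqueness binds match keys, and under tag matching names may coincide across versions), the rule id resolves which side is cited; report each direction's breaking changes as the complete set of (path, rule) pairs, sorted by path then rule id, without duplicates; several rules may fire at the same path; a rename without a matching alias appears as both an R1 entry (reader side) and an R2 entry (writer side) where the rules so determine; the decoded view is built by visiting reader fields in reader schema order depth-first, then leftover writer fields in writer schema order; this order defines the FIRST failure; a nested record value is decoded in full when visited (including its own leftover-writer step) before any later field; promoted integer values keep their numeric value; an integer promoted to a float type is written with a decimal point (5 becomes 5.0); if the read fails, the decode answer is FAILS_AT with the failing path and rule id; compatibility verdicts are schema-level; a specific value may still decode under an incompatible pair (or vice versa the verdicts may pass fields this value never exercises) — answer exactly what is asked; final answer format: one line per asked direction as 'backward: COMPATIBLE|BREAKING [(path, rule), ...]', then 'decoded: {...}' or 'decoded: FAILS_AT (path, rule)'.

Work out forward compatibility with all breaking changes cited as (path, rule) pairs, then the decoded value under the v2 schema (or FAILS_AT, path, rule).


each type pair in Device: writer, then reader
checking forward for Device: reader v1 against writer v2:
  role <- role (Priority -> Priority, writer required)
  attrs <- attrs (list<int32> -> list<int32>, writer optional)
  audit <- audit (Meta -> Meta, writer optional)
  price <- price (float64 -> float64, writer required)
  street <- street (string -> string, writer required)
  locale (writer side), unknown to reader
  id (writer side), unknown to reader
  audit.version: no writer match
  audit.checksum: no writer match
  audit.age: no writer match
  audit.payload (writer side), unknown to reader
  audit.duration (writer side), unknown to reader
  audit.signature (writer side), unknown to reader
  violation R1 at audit.age
  violation R1 at audit.version
  => forward: BREAKING (2)
decode (reader v2):
  role := "ADMIN"
  read fails at locale under R1 (no fill)
  => FAILS_AT (locale, R1)
the rest of the Device diff is inert for this question:
  added field id to record Device: required int32, tag 1, default 1 (in v2 it sits immediately before attrs) -> matters only for Device's backward compatibility — outside the asked direction
  renamed field checksum to payload in record Meta -> inert for the asked Device verdict: nothing fires
  added field signature to record Meta: required bytes, tag 28 (in v2 it sits last) -> matters only for Device's backward compatibility — outside the asked direction

forward: BREAKING [(audit.age, R1), (audit.version, R1)]; decoded: FAILS_AT (locale, R1)


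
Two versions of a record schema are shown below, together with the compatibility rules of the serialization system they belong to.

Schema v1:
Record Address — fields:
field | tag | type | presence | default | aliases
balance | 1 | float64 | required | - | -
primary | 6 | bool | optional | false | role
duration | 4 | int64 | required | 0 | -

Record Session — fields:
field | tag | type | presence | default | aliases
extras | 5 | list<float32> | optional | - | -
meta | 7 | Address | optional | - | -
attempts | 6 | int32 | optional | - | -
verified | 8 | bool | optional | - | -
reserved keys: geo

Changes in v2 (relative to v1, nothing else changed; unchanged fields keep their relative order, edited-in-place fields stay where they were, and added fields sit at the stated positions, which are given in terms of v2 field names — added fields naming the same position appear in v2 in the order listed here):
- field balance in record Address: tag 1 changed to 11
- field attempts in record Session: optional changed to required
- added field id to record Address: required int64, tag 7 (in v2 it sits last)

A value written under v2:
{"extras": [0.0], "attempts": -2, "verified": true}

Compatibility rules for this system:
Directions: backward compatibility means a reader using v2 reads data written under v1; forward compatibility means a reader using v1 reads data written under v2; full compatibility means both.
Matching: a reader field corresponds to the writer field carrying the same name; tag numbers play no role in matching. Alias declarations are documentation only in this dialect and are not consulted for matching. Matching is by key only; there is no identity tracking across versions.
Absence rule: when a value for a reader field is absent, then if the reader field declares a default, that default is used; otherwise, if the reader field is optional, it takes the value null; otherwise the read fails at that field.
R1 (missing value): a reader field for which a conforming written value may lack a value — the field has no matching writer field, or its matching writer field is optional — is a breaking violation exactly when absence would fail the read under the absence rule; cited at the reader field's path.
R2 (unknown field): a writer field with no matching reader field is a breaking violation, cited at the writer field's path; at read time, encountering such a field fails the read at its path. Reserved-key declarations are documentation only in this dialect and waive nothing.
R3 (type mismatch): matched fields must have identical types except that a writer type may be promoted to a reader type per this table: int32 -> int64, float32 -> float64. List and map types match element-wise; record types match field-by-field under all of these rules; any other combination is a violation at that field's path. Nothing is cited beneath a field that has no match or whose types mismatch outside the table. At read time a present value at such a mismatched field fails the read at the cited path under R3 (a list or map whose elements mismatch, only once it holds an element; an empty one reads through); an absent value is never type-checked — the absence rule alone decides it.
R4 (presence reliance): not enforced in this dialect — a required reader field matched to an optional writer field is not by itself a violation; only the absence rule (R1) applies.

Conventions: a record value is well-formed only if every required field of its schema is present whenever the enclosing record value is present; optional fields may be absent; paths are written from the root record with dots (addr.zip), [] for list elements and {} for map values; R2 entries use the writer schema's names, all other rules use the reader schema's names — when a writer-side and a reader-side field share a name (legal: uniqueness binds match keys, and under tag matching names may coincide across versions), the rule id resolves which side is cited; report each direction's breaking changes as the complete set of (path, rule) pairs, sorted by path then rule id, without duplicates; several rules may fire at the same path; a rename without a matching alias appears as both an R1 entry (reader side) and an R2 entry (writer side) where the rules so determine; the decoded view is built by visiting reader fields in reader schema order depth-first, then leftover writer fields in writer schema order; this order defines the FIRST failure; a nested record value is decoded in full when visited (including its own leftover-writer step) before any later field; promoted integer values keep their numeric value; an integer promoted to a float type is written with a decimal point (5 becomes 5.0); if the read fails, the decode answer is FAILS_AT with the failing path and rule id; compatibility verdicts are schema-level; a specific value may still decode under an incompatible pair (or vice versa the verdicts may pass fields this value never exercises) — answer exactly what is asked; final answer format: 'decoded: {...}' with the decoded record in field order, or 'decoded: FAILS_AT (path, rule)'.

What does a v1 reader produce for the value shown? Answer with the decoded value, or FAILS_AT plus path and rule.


decoded: {"extras": [0.0], "meta": null, "attempts": -2, "verified": true}

the writer's type comes first in each Session pair
decoding the Session value with the v1 reader:
  extras := [0.0]
  meta := null (missing; optional => null)
  attempts := -2
  verified := true
  => decoded: {"extras": [0.0], "meta": null, "attempts": -2, "verified": true}
checking off the Session differences that do not matter here:
  field balance in record Address: tag 1 changed to 11 -> triggers nothing under the printed rules; the Session answer is the same either way
  field attempts in record Session: optional changed to required -> schema-level compatibility only; this Session value's decode is unchanged
  added field id to record Address: required int64, tag 7 (in v2 it sits last) -> schema-level compatibility only; this Session value's decode is unchanged


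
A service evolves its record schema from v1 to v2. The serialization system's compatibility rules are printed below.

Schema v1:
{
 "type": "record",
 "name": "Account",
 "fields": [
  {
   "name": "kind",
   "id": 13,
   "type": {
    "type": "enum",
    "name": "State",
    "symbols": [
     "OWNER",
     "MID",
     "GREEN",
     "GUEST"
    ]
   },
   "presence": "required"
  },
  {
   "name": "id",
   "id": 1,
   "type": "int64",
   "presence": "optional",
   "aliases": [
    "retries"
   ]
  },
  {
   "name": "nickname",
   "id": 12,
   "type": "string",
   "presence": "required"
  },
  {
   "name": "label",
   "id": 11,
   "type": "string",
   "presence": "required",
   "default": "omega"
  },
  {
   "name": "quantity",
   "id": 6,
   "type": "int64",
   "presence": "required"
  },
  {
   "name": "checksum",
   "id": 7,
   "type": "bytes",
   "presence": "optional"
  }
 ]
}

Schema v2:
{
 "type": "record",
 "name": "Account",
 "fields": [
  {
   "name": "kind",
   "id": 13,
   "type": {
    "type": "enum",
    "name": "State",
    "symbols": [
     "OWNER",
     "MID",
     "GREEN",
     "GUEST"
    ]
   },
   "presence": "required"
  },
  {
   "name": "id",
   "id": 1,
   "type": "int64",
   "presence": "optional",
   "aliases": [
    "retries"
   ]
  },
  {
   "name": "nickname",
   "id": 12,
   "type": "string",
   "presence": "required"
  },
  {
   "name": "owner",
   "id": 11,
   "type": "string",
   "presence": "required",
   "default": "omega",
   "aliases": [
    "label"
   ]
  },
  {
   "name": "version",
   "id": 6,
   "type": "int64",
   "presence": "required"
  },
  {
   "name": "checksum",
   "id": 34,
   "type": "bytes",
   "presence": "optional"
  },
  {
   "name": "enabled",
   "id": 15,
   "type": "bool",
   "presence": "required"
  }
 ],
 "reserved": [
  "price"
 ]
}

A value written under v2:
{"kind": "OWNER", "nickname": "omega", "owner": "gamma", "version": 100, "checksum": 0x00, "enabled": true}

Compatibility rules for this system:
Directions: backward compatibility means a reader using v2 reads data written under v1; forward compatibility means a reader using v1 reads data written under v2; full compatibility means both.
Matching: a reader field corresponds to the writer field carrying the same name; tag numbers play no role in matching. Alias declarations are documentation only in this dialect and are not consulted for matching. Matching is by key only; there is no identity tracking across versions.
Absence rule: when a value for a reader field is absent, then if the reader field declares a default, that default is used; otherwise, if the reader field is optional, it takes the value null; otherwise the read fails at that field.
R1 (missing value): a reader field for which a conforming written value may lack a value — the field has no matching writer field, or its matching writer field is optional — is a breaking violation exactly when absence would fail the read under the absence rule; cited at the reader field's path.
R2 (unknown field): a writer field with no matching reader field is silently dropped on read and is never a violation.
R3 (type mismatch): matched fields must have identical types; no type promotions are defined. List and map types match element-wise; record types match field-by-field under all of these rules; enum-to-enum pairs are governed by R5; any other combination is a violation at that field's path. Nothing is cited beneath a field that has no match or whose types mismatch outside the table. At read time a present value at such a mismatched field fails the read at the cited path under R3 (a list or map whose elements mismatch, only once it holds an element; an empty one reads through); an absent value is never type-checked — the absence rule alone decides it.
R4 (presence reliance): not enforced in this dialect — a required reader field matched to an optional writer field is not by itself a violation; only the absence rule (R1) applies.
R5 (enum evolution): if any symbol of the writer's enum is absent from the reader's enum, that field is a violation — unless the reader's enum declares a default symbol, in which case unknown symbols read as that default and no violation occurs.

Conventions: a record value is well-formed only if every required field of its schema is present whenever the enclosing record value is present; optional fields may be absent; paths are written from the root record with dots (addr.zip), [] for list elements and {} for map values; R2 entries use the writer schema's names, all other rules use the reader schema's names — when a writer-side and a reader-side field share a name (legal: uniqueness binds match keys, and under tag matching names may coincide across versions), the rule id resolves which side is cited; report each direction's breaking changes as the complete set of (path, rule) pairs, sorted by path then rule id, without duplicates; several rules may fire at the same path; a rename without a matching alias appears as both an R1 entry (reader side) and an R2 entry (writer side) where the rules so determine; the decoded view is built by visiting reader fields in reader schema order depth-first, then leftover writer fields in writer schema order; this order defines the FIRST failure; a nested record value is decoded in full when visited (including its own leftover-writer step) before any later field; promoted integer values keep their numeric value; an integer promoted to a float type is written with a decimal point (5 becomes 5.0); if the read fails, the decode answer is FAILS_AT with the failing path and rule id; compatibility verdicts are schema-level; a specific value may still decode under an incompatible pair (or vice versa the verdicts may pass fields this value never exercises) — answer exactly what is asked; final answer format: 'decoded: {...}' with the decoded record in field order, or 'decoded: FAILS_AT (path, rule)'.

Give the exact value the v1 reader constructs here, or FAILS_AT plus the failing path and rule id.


decoded: FAILS_AT (quantity, R1)

each type pair in Account: writer, then reader
decode (reader v1):
  kind := "OWNER"
  id := null (absent, optional -> null)
  nickname := "omega"
  label := "omega" (absent -> default)
  read fails at quantity under R1 (no fill)
  => FAILS_AT (quantity, R1)
the rest of the Account diff is inert for this question:
  renamed field label to owner in record Account (alias label declared on the renamed field) -> fires no rule on Account under this dialect and leaves the result unchanged
  added field enabled to record Account: required bool, tag 15 (in v2 it sits last) -> a verdict-level change on Account — the shown value reads the same
  field checksum in record Account: tag 7 changed to 34 -> fires no rule on Account under this dialect and leaves the result unchanged


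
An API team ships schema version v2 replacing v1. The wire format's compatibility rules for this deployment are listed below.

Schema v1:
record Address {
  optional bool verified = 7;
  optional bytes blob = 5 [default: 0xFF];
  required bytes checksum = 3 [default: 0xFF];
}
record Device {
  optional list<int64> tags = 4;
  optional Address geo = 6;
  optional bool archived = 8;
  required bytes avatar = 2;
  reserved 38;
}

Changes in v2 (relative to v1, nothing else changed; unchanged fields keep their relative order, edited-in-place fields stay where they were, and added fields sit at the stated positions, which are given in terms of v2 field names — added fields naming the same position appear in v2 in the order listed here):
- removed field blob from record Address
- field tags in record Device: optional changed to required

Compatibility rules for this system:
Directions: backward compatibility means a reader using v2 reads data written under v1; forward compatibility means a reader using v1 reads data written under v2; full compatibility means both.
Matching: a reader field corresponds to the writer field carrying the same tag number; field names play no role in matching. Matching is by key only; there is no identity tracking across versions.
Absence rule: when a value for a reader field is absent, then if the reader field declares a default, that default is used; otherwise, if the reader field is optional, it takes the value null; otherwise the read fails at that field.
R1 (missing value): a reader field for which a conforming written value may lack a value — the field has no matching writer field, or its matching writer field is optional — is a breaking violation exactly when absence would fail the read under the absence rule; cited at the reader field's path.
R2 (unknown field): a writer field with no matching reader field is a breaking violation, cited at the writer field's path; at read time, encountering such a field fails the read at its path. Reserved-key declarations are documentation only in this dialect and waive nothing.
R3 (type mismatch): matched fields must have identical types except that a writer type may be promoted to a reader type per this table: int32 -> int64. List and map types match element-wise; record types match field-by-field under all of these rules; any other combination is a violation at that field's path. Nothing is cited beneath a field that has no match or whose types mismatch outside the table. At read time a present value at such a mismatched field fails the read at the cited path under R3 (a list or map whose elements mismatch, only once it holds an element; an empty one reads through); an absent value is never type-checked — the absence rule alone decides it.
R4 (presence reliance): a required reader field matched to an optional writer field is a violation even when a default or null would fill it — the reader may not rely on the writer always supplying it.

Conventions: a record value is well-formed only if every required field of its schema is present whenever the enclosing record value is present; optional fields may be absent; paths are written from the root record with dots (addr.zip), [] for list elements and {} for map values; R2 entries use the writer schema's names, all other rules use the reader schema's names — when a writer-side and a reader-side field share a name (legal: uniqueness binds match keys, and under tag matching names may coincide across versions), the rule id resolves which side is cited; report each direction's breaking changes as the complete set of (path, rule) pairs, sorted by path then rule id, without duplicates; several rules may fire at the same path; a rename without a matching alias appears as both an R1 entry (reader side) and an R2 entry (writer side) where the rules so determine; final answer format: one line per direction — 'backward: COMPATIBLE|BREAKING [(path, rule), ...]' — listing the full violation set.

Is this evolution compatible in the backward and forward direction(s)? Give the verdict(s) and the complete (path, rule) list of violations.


in Device below, arrows point writer -> reader
backward for Device (reader v2, writer v1):
  tags: paired with writer tags (list<int64> -> list<int64>; writer optional)
  geo: paired with writer geo (Address -> Address; writer optional)
  archived: paired with writer archived (bool -> bool; writer optional)
  avatar: paired with writer avatar (bytes -> bytes; writer required)
  geo.verified: paired with writer geo.verified (bool -> bool; writer optional)
  geo.checksum: paired with writer geo.checksum (bytes -> bytes; writer required)
  leftover writer field: geo.blob
  breaking: (geo.blob, R2)
  breaking: (tags, R1)
  breaking: (tags, R4)
  backward on Device therefore BREAKING (3)
forward for Device (reader v1, writer v2):
  tags: paired with writer tags (list<int64> -> list<int64>; writer required)
  geo: paired with writer geo (Address -> Address; writer optional)
  archived: paired with writer archived (bool -> bool; writer optional)
  avatar: paired with writer avatar (bytes -> bytes; writer required)
  geo.verified: paired with writer geo.verified (bool -> bool; writer optional)
  geo.blob has no writer counterpart
  geo.checksum: paired with writer geo.checksum (bytes -> bytes; writer required)
  => forward verdict for Device: COMPATIBLE, no violations

backward: BREAKING [(geo.blob, R2), (tags, R1), (tags, R4)]; forward: COMPATIBLE []


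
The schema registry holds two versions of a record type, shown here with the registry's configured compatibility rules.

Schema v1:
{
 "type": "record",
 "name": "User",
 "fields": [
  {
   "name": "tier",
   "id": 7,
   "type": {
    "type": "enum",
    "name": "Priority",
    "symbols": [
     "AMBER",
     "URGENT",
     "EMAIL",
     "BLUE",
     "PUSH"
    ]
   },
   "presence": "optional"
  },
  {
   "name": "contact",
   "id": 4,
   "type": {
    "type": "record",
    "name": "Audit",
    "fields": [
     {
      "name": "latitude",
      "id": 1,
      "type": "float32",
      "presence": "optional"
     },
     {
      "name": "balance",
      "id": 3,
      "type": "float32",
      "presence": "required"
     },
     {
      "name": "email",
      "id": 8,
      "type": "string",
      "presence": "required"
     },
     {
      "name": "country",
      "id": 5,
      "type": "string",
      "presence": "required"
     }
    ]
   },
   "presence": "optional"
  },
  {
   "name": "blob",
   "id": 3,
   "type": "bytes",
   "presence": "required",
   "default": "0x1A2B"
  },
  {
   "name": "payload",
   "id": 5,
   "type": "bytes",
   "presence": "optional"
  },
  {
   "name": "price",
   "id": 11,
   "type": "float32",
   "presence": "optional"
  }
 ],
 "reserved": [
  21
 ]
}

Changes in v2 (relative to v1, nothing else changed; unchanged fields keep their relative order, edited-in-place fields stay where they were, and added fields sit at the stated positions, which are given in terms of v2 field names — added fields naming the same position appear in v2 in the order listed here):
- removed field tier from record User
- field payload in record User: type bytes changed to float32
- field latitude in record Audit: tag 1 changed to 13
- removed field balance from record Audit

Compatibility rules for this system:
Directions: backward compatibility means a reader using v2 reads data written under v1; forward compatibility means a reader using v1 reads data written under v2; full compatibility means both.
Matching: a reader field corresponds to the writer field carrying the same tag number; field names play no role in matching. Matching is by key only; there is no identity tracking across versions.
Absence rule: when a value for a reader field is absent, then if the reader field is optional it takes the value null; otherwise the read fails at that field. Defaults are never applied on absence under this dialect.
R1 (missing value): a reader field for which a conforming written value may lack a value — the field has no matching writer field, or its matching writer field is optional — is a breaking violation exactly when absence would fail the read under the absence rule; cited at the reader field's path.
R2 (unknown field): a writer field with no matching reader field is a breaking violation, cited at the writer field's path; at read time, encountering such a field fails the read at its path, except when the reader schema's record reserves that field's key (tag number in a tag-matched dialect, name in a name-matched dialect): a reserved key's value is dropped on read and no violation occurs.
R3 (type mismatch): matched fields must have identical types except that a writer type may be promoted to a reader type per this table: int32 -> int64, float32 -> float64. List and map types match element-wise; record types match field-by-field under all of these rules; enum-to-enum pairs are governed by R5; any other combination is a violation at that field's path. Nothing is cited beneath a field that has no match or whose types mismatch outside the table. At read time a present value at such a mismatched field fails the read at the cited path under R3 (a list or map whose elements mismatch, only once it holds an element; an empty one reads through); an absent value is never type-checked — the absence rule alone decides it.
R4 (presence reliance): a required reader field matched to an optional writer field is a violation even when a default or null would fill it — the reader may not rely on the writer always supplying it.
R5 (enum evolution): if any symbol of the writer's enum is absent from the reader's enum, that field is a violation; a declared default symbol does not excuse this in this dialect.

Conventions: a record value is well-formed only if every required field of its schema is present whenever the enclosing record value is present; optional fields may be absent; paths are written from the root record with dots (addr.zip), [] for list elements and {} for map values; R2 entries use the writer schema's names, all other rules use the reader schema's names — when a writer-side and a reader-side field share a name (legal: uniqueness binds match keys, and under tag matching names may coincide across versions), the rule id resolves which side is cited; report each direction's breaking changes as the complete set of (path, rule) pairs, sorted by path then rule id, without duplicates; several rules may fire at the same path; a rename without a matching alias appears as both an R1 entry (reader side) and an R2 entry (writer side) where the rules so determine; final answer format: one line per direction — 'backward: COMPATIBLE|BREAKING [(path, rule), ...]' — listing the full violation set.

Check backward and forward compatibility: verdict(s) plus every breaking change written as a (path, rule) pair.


the writer's type comes first in each User pair
backward for User (reader v2, writer v1):
  contact: paired with writer contact (Audit -> Audit; writer optional)
  blob: paired with writer blob (bytes -> bytes; writer required)
  payload: paired with writer payload (bytes -> float32; writer optional)
  price: paired with writer price (float32 -> float32; writer optional)
  writer field tier has no reader counterpart
  contact.latitude: no writer-side match
  contact.email: paired with writer contact.email (string -> string; writer required)
  contact.country: paired with writer contact.country (string -> string; writer required)
  writer field contact.latitude has no reader counterpart
  writer field contact.balance has no reader counterpart
  breaking: (contact.balance, R2)
  breaking: (contact.latitude, R2)
  breaking: (payload, R3)
  breaking: (tier, R2)
  => backward: BREAKING (4)
forward for User (reader v1, writer v2):
  tier: no writer-side match
  contact: paired with writer contact (Audit -> Audit; writer optional)
  blob: paired with writer blob (bytes -> bytes; writer required)
  payload: paired with writer payload (float32 -> bytes; writer optional)
  price: paired with writer price (float32 -> float32; writer optional)
  contact.latitude: no writer-side match
  contact.balance: no writer-side match
  contact.email: paired with writer contact.email (string -> string; writer required)
  contact.country: paired with writer contact.country (string -> string; writer required)
  writer field contact.latitude has no reader counterpart
  breaking: (contact.balance, R1)
  breaking: (contact.latitude, R2)
  breaking: (payload, R3)
  => forward: BREAKING (3)

backward: BREAKING [(contact.balance, R2), (contact.latitude, R2), (payload, R3), (tier, R2)]; forward: BREAKING [(contact.balance, R1), (contact.latitude, R2), (payload, R3)]


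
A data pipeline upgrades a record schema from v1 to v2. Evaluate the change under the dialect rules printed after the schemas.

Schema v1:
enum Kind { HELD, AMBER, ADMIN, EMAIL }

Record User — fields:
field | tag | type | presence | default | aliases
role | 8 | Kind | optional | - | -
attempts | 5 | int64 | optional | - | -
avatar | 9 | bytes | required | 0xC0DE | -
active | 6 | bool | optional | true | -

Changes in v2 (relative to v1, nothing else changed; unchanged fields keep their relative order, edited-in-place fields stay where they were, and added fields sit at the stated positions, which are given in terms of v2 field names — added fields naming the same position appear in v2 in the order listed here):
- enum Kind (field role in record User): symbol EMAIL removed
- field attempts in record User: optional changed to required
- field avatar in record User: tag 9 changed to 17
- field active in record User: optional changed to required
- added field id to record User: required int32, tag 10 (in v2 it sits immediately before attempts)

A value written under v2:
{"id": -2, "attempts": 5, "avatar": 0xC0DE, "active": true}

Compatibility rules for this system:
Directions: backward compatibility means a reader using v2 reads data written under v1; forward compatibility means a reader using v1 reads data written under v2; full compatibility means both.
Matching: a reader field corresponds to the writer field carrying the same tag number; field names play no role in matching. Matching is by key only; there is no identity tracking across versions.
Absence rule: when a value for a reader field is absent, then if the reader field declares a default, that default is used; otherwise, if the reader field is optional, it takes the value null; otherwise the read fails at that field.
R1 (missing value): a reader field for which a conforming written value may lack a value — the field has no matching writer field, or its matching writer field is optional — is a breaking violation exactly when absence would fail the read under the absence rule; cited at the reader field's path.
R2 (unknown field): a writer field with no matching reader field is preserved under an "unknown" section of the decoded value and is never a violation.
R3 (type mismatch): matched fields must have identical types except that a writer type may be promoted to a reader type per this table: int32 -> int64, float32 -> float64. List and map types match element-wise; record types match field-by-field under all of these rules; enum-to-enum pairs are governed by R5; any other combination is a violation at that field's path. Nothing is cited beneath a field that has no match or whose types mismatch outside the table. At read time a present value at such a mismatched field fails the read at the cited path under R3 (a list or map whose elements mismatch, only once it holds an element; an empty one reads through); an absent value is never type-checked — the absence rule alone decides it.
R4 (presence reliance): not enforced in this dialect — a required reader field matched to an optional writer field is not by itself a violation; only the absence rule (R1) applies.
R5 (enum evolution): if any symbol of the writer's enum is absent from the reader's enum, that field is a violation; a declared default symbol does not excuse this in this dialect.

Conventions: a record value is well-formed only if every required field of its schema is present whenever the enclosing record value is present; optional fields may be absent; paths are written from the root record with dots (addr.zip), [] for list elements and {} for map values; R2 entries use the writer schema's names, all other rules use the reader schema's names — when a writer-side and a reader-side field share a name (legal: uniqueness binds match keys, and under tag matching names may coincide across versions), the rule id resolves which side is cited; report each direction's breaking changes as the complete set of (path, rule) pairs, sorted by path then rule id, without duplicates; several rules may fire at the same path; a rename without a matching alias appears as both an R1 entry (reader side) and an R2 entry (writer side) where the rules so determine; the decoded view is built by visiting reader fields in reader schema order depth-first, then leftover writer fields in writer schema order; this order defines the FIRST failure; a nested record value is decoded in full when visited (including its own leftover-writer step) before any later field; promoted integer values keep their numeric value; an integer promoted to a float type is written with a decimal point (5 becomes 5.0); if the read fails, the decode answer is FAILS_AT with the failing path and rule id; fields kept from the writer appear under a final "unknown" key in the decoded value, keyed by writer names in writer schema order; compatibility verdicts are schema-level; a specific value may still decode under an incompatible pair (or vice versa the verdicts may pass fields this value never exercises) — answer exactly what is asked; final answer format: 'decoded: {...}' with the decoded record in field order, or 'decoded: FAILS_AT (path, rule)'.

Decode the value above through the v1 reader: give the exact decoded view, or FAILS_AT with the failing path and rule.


decoded: {"role": null, "attempts": 5, "avatar": 0xC0DE, "active": true, "unknown": {"id": -2, "avatar": 0xC0DE}}

arrows below run writer -> reader for User
decode walk for User under reader schema v1:
  role := null (absent, optional -> null)
  attempts := 5
  avatar := 0xC0DE (absent -> default)
  active := true
  writer id: kept under "unknown"
  writer avatar: kept under "unknown"
  => decoded: {"role": null, "attempts": 5, "avatar": 0xC0DE, "active": true, "unknown": {"id": -2, "avatar": 0xC0DE}}
ruling out the remaining User differences:
  enum Kind (field role in record User): symbol EMAIL removed -> a verdict-level change on User — the shown value reads the same
  field attempts in record User: optional changed to required -> a verdict-level change on User — the shown value reads the same
  field active in record User: optional changed to required -> fires no rule on User under this dialect and leaves the result unchanged
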